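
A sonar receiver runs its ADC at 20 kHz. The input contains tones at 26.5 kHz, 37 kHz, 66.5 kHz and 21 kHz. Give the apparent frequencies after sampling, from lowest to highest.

1 kHz, 3 kHz, 6.5 kHz

fs/2 = 10 kHz.
26.5 kHz mod fs = 6.5 kHz.
6.5 kHz ≤ fs/2 = 10 kHz, appears at 6.5 kHz.
37 kHz mod fs = 17 kHz.
17 kHz > fs/2 = 10 kHz, folds to fs − 17 kHz = 3 kHz.
66.5 kHz mod fs = 6.5 kHz.
6.5 kHz ≤ fs/2 = 10 kHz, appears at 6.5 kHz.
21 kHz mod fs = 1 kHz.
1 kHz ≤ fs/2 = 10 kHz, appears at 1 kHz.
Distinct values: {1 kHz, 3 kHz, 6.5 kHz}.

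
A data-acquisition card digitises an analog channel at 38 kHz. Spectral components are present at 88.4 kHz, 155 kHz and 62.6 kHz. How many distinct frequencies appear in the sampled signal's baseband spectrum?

3

fs/2 = 19 kHz.
88.4 kHz mod fs = 12.4 kHz.
12.4 kHz ≤ fs/2 = 19 kHz, appears at 12.4 kHz.
155 kHz mod fs = 3 kHz.
3 kHz ≤ fs/2 = 19 kHz, appears at 3 kHz.
62.6 kHz mod fs = 24.6 kHz.
24.6 kHz > fs/2 = 19 kHz, folds to fs − 24.6 kHz = 13.4 kHz.
Distinct values: {3 kHz, 12.4 kHz, 13.4 kHz} → 3.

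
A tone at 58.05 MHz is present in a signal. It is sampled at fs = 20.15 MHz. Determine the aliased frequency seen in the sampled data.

58.05 MHz mod fs = 17.75 MHz.
17.75 MHz > fs/2 = 10.075 MHz, folds to fs − 17.75 MHz = 2.4 MHz.

2.4 MHz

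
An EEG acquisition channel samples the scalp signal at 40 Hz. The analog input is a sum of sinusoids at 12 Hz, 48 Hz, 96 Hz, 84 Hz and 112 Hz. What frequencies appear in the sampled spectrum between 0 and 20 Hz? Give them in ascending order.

4 Hz, 8 Hz, 12 Hz, 16 Hz

fs/2 = 20 Hz.
12 Hz ≤ fs/2 = 20 Hz, passes unchanged.
48 Hz mod fs = 8 Hz.
8 Hz ≤ fs/2 = 20 Hz, appears at 8 Hz.
96 Hz mod fs = 16 Hz.
16 Hz ≤ fs/2 = 20 Hz, appears at 16 Hz.
84 Hz mod fs = 4 Hz.
4 Hz ≤ fs/2 = 20 Hz, appears at 4 Hz.
112 Hz mod fs = 32 Hz.
32 Hz > fs/2 = 20 Hz, folds to fs − 32 Hz = 8 Hz.
Distinct values: {4 Hz, 8 Hz, 12 Hz, 16 Hz}.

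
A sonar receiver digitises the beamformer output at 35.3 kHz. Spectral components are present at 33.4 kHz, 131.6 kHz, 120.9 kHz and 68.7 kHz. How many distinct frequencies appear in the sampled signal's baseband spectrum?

fs/2 = 17.65 kHz.
33.4 kHz > fs/2 = 17.65 kHz, folds to fs − 33.4 kHz = 1.9 kHz.
131.6 kHz mod fs = 25.7 kHz.
25.7 kHz > fs/2 = 17.65 kHz, folds to fs − 25.7 kHz = 9.6 kHz.
120.9 kHz mod fs = 15 kHz.
15 kHz ≤ fs/2 = 17.65 kHz, appears at 15 kHz.
68.7 kHz mod fs = 33.4 kHz.
33.4 kHz > fs/2 = 17.65 kHz, folds to fs − 33.4 kHz = 1.9 kHz.
Distinct values: {1.9 kHz, 9.6 kHz, 15 kHz} → 3.

3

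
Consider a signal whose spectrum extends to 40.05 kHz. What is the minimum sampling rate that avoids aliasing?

80.1 kHz

Nyquist rate = 2 × 40.05 kHz = 80.1 kHz.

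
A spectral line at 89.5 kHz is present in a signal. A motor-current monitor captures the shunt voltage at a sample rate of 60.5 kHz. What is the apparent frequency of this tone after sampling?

29 kHz

89.5 kHz mod fs = 29 kHz.
29 kHz ≤ fs/2 = 30.25 kHz, appears at 29 kHz.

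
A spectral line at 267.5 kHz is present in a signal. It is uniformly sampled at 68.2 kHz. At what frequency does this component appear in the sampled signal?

5.3 kHz

267.5 kHz mod fs = 62.9 kHz.
62.9 kHz > fs/2 = 34.1 kHz, folds to fs − 62.9 kHz = 5.3 kHz.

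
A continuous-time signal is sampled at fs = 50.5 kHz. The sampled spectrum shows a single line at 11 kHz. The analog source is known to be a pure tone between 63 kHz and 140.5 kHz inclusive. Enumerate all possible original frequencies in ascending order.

Frequencies that alias to 11 kHz are k·fs ± 11 kHz for integer k ≥ 0.
k=0: 11 kHz.
k=1: 39.5 kHz, 61.5 kHz.
k=2: 90 kHz, 112 kHz.
k=3: 140.5 kHz, 162.5 kHz.
k=4: 191 kHz, 213 kHz.
Within [63 kHz, 140.5 kHz]: 90 kHz, 112 kHz, 140.5 kHz.

90 kHz, 112 kHz, 140.5 kHz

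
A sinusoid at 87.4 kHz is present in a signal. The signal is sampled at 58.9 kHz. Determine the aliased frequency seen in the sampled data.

87.4 kHz mod fs = 28.5 kHz.
28.5 kHz ≤ fs/2 = 29.45 kHz, appears at 28.5 kHz.

28.5 kHz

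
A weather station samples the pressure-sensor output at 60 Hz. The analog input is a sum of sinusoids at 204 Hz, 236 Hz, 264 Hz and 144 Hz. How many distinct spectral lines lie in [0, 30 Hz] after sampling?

2

fs/2 = 30 Hz.
204 Hz mod fs = 24 Hz.
24 Hz ≤ fs/2 = 30 Hz, appears at 24 Hz.
236 Hz mod fs = 56 Hz.
56 Hz > fs/2 = 30 Hz, folds to fs − 56 Hz = 4 Hz.
264 Hz mod fs = 24 Hz.
24 Hz ≤ fs/2 = 30 Hz, appears at 24 Hz.
144 Hz mod fs = 24 Hz.
24 Hz ≤ fs/2 = 30 Hz, appears at 24 Hz.
Distinct values: {4 Hz, 24 Hz} → 2.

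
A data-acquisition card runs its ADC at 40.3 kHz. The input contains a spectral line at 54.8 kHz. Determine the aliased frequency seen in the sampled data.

54.8 kHz mod fs = 14.5 kHz.
14.5 kHz ≤ fs/2 = 20.15 kHz, appears at 14.5 kHz.

14.5 kHz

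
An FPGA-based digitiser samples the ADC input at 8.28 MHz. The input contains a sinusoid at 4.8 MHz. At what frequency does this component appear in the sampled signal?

3.48 MHz

4.8 MHz > fs/2 = 4.14 MHz, folds to fs − 4.8 MHz = 3.48 MHz.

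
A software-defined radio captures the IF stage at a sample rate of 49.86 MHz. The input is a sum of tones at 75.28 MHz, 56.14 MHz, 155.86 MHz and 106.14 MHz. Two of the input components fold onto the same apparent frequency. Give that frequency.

fs/2 = 24.93 MHz.
75.28 MHz mod fs = 25.42 MHz.
25.42 MHz > fs/2 = 24.93 MHz, folds to fs − 25.42 MHz = 24.44 MHz.
56.14 MHz mod fs = 6.28 MHz.
6.28 MHz ≤ fs/2 = 24.93 MHz, appears at 6.28 MHz.
155.86 MHz mod fs = 6.28 MHz.
6.28 MHz ≤ fs/2 = 24.93 MHz, appears at 6.28 MHz.
106.14 MHz mod fs = 6.42 MHz.
6.42 MHz ≤ fs/2 = 24.93 MHz, appears at 6.42 MHz.
56.14 MHz and 155.86 MHz both map to 6.28 MHz.

6.28 MHz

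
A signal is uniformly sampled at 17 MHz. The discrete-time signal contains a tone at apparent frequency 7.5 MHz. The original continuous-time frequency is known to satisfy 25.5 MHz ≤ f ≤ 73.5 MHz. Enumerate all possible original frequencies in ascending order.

26.5 MHz, 41.5 MHz, 43.5 MHz, 58.5 MHz, 60.5 MHz

Frequencies that alias to 7.5 MHz are k·fs ± 7.5 MHz for integer k ≥ 0.
k=0: 7.5 MHz.
k=1: 9.5 MHz, 24.5 MHz.
k=2: 26.5 MHz, 41.5 MHz.
k=3: 43.5 MHz, 58.5 MHz.
k=4: 60.5 MHz, 75.5 MHz.
k=5: 77.5 MHz, 92.5 MHz.
Within [25.5 MHz, 73.5 MHz]: 26.5 MHz, 41.5 MHz, 43.5 MHz, 58.5 MHz, 60.5 MHz.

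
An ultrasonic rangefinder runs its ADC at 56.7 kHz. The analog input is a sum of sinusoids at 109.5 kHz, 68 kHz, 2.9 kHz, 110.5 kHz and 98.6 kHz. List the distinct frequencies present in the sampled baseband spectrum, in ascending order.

2.9 kHz, 3.9 kHz, 11.3 kHz, 14.8 kHz

fs/2 = 28.35 kHz.
109.5 kHz mod fs = 52.8 kHz.
52.8 kHz > fs/2 = 28.35 kHz, folds to fs − 52.8 kHz = 3.9 kHz.
68 kHz mod fs = 11.3 kHz.
11.3 kHz ≤ fs/2 = 28.35 kHz, appears at 11.3 kHz.
2.9 kHz ≤ fs/2 = 28.35 kHz, passes unchanged.
110.5 kHz mod fs = 53.8 kHz.
53.8 kHz > fs/2 = 28.35 kHz, folds to fs − 53.8 kHz = 2.9 kHz.
98.6 kHz mod fs = 41.9 kHz.
41.9 kHz > fs/2 = 28.35 kHz, folds to fs − 41.9 kHz = 14.8 kHz.
Distinct values: {2.9 kHz, 3.9 kHz, 11.3 kHz, 14.8 kHz}.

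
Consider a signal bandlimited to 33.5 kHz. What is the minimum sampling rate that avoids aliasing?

67 kHz

Nyquist rate = 2 × 33.5 kHz = 67 kHz.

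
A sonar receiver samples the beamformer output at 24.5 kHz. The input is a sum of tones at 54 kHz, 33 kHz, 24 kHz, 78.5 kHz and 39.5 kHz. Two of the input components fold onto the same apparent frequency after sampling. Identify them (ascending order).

54 kHz, 78.5 kHz

fs/2 = 12.25 kHz.
54 kHz mod fs = 5 kHz.
5 kHz ≤ fs/2 = 12.25 kHz, appears at 5 kHz.
33 kHz mod fs = 8.5 kHz.
8.5 kHz ≤ fs/2 = 12.25 kHz, appears at 8.5 kHz.
24 kHz > fs/2 = 12.25 kHz, folds to fs − 24 kHz = 0.5 kHz.
78.5 kHz mod fs = 5 kHz.
5 kHz ≤ fs/2 = 12.25 kHz, appears at 5 kHz.
39.5 kHz mod fs = 15 kHz.
15 kHz > fs/2 = 12.25 kHz, folds to fs − 15 kHz = 9.5 kHz.
54 kHz and 78.5 kHz both map to 5 kHz.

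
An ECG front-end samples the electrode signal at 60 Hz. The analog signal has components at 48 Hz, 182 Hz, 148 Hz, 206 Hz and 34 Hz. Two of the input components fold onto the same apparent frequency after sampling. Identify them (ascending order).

34 Hz, 206 Hz

fs/2 = 30 Hz.
48 Hz > fs/2 = 30 Hz, folds to fs − 48 Hz = 12 Hz.
182 Hz mod fs = 2 Hz.
2 Hz ≤ fs/2 = 30 Hz, appears at 2 Hz.
148 Hz mod fs = 28 Hz.
28 Hz ≤ fs/2 = 30 Hz, appears at 28 Hz.
206 Hz mod fs = 26 Hz.
26 Hz ≤ fs/2 = 30 Hz, appears at 26 Hz.
34 Hz > fs/2 = 30 Hz, folds to fs − 34 Hz = 26 Hz.
34 Hz and 206 Hz both map to 26 Hz.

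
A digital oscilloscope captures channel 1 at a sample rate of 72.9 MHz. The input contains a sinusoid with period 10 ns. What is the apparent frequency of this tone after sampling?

T = 10 ns → f = 1/T = 100 MHz.
100 MHz mod fs = 27.1 MHz.
27.1 MHz ≤ fs/2 = 36.45 MHz, appears at 27.1 MHz.

27.1 MHz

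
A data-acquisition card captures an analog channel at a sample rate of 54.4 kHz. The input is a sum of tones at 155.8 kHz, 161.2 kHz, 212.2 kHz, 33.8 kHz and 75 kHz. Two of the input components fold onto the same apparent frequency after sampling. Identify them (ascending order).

fs/2 = 27.2 kHz.
155.8 kHz mod fs = 47 kHz.
47 kHz > fs/2 = 27.2 kHz, folds to fs − 47 kHz = 7.4 kHz.
161.2 kHz mod fs = 52.4 kHz.
52.4 kHz > fs/2 = 27.2 kHz, folds to fs − 52.4 kHz = 2 kHz.
212.2 kHz mod fs = 49 kHz.
49 kHz > fs/2 = 27.2 kHz, folds to fs − 49 kHz = 5.4 kHz.
33.8 kHz > fs/2 = 27.2 kHz, folds to fs − 33.8 kHz = 20.6 kHz.
75 kHz mod fs = 20.6 kHz.
20.6 kHz ≤ fs/2 = 27.2 kHz, appears at 20.6 kHz.
33.8 kHz and 75 kHz both map to 20.6 kHz.

33.8 kHz, 75 kHz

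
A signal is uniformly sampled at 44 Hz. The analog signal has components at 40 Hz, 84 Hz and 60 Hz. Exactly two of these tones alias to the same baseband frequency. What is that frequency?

fs/2 = 22 Hz.
40 Hz > fs/2 = 22 Hz, folds to fs − 40 Hz = 4 Hz.
84 Hz mod fs = 40 Hz.
40 Hz > fs/2 = 22 Hz, folds to fs − 40 Hz = 4 Hz.
60 Hz mod fs = 16 Hz.
16 Hz ≤ fs/2 = 22 Hz, appears at 16 Hz.
40 Hz and 84 Hz both map to 4 Hz.

4 Hz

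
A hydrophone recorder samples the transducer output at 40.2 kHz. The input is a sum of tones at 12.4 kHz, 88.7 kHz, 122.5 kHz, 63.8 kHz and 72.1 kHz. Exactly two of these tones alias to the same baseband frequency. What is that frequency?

fs/2 = 20.1 kHz.
12.4 kHz ≤ fs/2 = 20.1 kHz, passes unchanged.
88.7 kHz mod fs = 8.3 kHz.
8.3 kHz ≤ fs/2 = 20.1 kHz, appears at 8.3 kHz.
122.5 kHz mod fs = 1.9 kHz.
1.9 kHz ≤ fs/2 = 20.1 kHz, appears at 1.9 kHz.
63.8 kHz mod fs = 23.6 kHz.
23.6 kHz > fs/2 = 20.1 kHz, folds to fs − 23.6 kHz = 16.6 kHz.
72.1 kHz mod fs = 31.9 kHz.
31.9 kHz > fs/2 = 20.1 kHz, folds to fs − 31.9 kHz = 8.3 kHz.
72.1 kHz and 88.7 kHz both map to 8.3 kHz.

8.3 kHz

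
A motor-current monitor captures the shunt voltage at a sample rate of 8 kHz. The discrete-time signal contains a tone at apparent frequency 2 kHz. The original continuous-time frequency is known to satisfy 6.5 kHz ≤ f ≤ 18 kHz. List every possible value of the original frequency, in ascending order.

Frequencies that alias to 2 kHz are k·fs ± 2 kHz for integer k ≥ 0.
k=0: 2 kHz.
k=1: 6 kHz, 10 kHz.
k=2: 14 kHz, 18 kHz.
k=3: 22 kHz, 26 kHz.
Within [6.5 kHz, 18 kHz]: 10 kHz, 14 kHz, 18 kHz.

10 kHz, 14 kHz, 18 kHz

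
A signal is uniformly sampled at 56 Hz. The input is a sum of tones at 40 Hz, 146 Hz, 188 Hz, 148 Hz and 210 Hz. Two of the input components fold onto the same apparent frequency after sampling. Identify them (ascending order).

148 Hz, 188 Hz

fs/2 = 28 Hz.
40 Hz > fs/2 = 28 Hz, folds to fs − 40 Hz = 16 Hz.
146 Hz mod fs = 34 Hz.
34 Hz > fs/2 = 28 Hz, folds to fs − 34 Hz = 22 Hz.
188 Hz mod fs = 20 Hz.
20 Hz ≤ fs/2 = 28 Hz, appears at 20 Hz.
148 Hz mod fs = 36 Hz.
36 Hz > fs/2 = 28 Hz, folds to fs − 36 Hz = 20 Hz.
210 Hz mod fs = 42 Hz.
42 Hz > fs/2 = 28 Hz, folds to fs − 42 Hz = 14 Hz.
148 Hz and 188 Hz both map to 20 Hz.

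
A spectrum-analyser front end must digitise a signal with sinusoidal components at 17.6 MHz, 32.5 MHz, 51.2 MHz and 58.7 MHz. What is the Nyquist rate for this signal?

Highest-frequency component: 58.7 MHz.
Nyquist rate = 2 × 58.7 MHz = 117.4 MHz.

117.4 MHz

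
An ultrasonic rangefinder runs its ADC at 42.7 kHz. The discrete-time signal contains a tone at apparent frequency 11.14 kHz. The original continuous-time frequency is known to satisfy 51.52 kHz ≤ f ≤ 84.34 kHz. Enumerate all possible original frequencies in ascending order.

53.84 kHz, 74.26 kHz

Frequencies that alias to 11.14 kHz are k·fs ± 11.14 kHz for integer k ≥ 0.
k=0: 11.14 kHz.
k=1: 31.56 kHz, 53.84 kHz.
k=2: 74.26 kHz, 96.54 kHz.
k=3: 116.96 kHz, 139.24 kHz.
Within [51.52 kHz, 84.34 kHz]: 53.84 kHz, 74.26 kHz.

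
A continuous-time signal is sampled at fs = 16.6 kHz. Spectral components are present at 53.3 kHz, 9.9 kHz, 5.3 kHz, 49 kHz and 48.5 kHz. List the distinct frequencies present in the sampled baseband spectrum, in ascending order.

0.8 kHz, 1.3 kHz, 3.5 kHz, 5.3 kHz, 6.7 kHz

fs/2 = 8.3 kHz.
53.3 kHz mod fs = 3.5 kHz.
3.5 kHz ≤ fs/2 = 8.3 kHz, appears at 3.5 kHz.
9.9 kHz > fs/2 = 8.3 kHz, folds to fs − 9.9 kHz = 6.7 kHz.
5.3 kHz ≤ fs/2 = 8.3 kHz, passes unchanged.
49 kHz mod fs = 15.8 kHz.
15.8 kHz > fs/2 = 8.3 kHz, folds to fs − 15.8 kHz = 0.8 kHz.
48.5 kHz mod fs = 15.3 kHz.
15.3 kHz > fs/2 = 8.3 kHz, folds to fs − 15.3 kHz = 1.3 kHz.
Distinct values: {0.8 kHz, 1.3 kHz, 3.5 kHz, 5.3 kHz, 6.7 kHz}.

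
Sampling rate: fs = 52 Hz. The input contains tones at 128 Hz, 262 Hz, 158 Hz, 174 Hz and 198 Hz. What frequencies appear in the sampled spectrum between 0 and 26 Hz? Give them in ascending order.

2 Hz, 10 Hz, 18 Hz, 24 Hz

fs/2 = 26 Hz.
128 Hz mod fs = 24 Hz.
24 Hz ≤ fs/2 = 26 Hz, appears at 24 Hz.
262 Hz mod fs = 2 Hz.
2 Hz ≤ fs/2 = 26 Hz, appears at 2 Hz.
158 Hz mod fs = 2 Hz.
2 Hz ≤ fs/2 = 26 Hz, appears at 2 Hz.
174 Hz mod fs = 18 Hz.
18 Hz ≤ fs/2 = 26 Hz, appears at 18 Hz.
198 Hz mod fs = 42 Hz.
42 Hz > fs/2 = 26 Hz, folds to fs − 42 Hz = 10 Hz.
Distinct values: {2 Hz, 10 Hz, 18 Hz, 24 Hz}.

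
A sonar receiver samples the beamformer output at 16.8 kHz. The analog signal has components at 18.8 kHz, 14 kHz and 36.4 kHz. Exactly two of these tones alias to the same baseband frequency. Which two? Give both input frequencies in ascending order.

14 kHz, 36.4 kHz

fs/2 = 8.4 kHz.
18.8 kHz mod fs = 2 kHz.
2 kHz ≤ fs/2 = 8.4 kHz, appears at 2 kHz.
14 kHz > fs/2 = 8.4 kHz, folds to fs − 14 kHz = 2.8 kHz.
36.4 kHz mod fs = 2.8 kHz.
2.8 kHz ≤ fs/2 = 8.4 kHz, appears at 2.8 kHz.
14 kHz and 36.4 kHz both map to 2.8 kHz.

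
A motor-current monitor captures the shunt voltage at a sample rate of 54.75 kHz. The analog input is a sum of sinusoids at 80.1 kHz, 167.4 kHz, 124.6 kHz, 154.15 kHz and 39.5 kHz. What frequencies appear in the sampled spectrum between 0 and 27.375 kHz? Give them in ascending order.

fs/2 = 27.375 kHz.
80.1 kHz mod fs = 25.35 kHz.
25.35 kHz ≤ fs/2 = 27.375 kHz, appears at 25.35 kHz.
167.4 kHz mod fs = 3.15 kHz.
3.15 kHz ≤ fs/2 = 27.375 kHz, appears at 3.15 kHz.
124.6 kHz mod fs = 15.1 kHz.
15.1 kHz ≤ fs/2 = 27.375 kHz, appears at 15.1 kHz.
154.15 kHz mod fs = 44.65 kHz.
44.65 kHz > fs/2 = 27.375 kHz, folds to fs − 44.65 kHz = 10.1 kHz.
39.5 kHz > fs/2 = 27.375 kHz, folds to fs − 39.5 kHz = 15.25 kHz.
Distinct values: {3.15 kHz, 10.1 kHz, 15.1 kHz, 15.25 kHz, 25.35 kHz}.

3.15 kHz, 10.1 kHz, 15.1 kHz, 15.25 kHz, 25.35 kHz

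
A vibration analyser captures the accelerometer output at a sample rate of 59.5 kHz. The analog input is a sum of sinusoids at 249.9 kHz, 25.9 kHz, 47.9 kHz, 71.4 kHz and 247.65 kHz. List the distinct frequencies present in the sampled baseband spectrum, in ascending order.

fs/2 = 29.75 kHz.
249.9 kHz mod fs = 11.9 kHz.
11.9 kHz ≤ fs/2 = 29.75 kHz, appears at 11.9 kHz.
25.9 kHz ≤ fs/2 = 29.75 kHz, passes unchanged.
47.9 kHz > fs/2 = 29.75 kHz, folds to fs − 47.9 kHz = 11.6 kHz.
71.4 kHz mod fs = 11.9 kHz.
11.9 kHz ≤ fs/2 = 29.75 kHz, appears at 11.9 kHz.
247.65 kHz mod fs = 9.65 kHz.
9.65 kHz ≤ fs/2 = 29.75 kHz, appears at 9.65 kHz.
Distinct values: {9.65 kHz, 11.6 kHz, 11.9 kHz, 25.9 kHz}.

9.65 kHz, 11.6 kHz, 11.9 kHz, 25.9 kHz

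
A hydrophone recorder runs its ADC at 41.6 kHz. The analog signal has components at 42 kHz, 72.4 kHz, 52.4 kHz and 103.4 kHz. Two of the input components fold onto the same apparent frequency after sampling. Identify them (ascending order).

fs/2 = 20.8 kHz.
42 kHz mod fs = 0.4 kHz.
0.4 kHz ≤ fs/2 = 20.8 kHz, appears at 0.4 kHz.
72.4 kHz mod fs = 30.8 kHz.
30.8 kHz > fs/2 = 20.8 kHz, folds to fs − 30.8 kHz = 10.8 kHz.
52.4 kHz mod fs = 10.8 kHz.
10.8 kHz ≤ fs/2 = 20.8 kHz, appears at 10.8 kHz.
103.4 kHz mod fs = 20.2 kHz.
20.2 kHz ≤ fs/2 = 20.8 kHz, appears at 20.2 kHz.
52.4 kHz and 72.4 kHz both map to 10.8 kHz.

52.4 kHz, 72.4 kHz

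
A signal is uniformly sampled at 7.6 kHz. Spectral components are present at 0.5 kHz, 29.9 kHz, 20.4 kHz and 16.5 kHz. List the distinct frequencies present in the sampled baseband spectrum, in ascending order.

fs/2 = 3.8 kHz.
0.5 kHz ≤ fs/2 = 3.8 kHz, passes unchanged.
29.9 kHz mod fs = 7.1 kHz.
7.1 kHz > fs/2 = 3.8 kHz, folds to fs − 7.1 kHz = 0.5 kHz.
20.4 kHz mod fs = 5.2 kHz.
5.2 kHz > fs/2 = 3.8 kHz, folds to fs − 5.2 kHz = 2.4 kHz.
16.5 kHz mod fs = 1.3 kHz.
1.3 kHz ≤ fs/2 = 3.8 kHz, appears at 1.3 kHz.
Distinct values: {0.5 kHz, 1.3 kHz, 2.4 kHz}.

0.5 kHz, 1.3 kHz, 2.4 kHz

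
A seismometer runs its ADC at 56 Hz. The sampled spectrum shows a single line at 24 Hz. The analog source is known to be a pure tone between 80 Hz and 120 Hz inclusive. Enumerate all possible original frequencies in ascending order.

Frequencies that alias to 24 Hz are k·fs ± 24 Hz for integer k ≥ 0.
k=0: 24 Hz.
k=1: 32 Hz, 80 Hz.
k=2: 88 Hz, 136 Hz.
k=3: 144 Hz, 192 Hz.
Within [80 Hz, 120 Hz]: 80 Hz, 88 Hz.

80 Hz, 88 Hz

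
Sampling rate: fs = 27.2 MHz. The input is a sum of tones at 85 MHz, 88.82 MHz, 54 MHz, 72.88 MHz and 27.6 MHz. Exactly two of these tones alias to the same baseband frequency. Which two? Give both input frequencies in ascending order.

fs/2 = 13.6 MHz.
85 MHz mod fs = 3.4 MHz.
3.4 MHz ≤ fs/2 = 13.6 MHz, appears at 3.4 MHz.
88.82 MHz mod fs = 7.22 MHz.
7.22 MHz ≤ fs/2 = 13.6 MHz, appears at 7.22 MHz.
54 MHz mod fs = 26.8 MHz.
26.8 MHz > fs/2 = 13.6 MHz, folds to fs − 26.8 MHz = 0.4 MHz.
72.88 MHz mod fs = 18.48 MHz.
18.48 MHz > fs/2 = 13.6 MHz, folds to fs − 18.48 MHz = 8.72 MHz.
27.6 MHz mod fs = 0.4 MHz.
0.4 MHz ≤ fs/2 = 13.6 MHz, appears at 0.4 MHz.
27.6 MHz and 54 MHz both map to 0.4 MHz.

27.6 MHz, 54 MHz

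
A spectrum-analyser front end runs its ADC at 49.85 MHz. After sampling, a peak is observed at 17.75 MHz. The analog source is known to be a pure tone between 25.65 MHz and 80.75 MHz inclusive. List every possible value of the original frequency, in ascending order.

Frequencies that alias to 17.75 MHz are k·fs ± 17.75 MHz for integer k ≥ 0.
k=0: 17.75 MHz.
k=1: 32.1 MHz, 67.6 MHz.
k=2: 81.95 MHz, 117.45 MHz.
Within [25.65 MHz, 80.75 MHz]: 32.1 MHz, 67.6 MHz.

32.1 MHz, 67.6 MHz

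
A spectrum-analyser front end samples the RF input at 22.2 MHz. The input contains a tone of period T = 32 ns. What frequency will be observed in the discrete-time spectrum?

9.05 MHz

T = 32 ns → f = 1/T = 31.25 MHz.
31.25 MHz mod fs = 9.05 MHz.
9.05 MHz ≤ fs/2 = 11.1 MHz, appears at 9.05 MHz.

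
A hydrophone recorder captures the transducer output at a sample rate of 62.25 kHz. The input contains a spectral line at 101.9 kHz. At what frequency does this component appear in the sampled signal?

101.9 kHz mod fs = 39.65 kHz.
39.65 kHz > fs/2 = 31.125 kHz, folds to fs − 39.65 kHz = 22.6 kHz.

22.6 kHz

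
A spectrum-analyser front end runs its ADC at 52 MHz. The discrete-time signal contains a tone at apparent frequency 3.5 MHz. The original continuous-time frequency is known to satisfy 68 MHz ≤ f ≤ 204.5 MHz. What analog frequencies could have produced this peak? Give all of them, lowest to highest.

100.5 MHz, 107.5 MHz, 152.5 MHz, 159.5 MHz, 204.5 MHz

Frequencies that alias to 3.5 MHz are k·fs ± 3.5 MHz for integer k ≥ 0.
k=0: 3.5 MHz.
k=1: 48.5 MHz, 55.5 MHz.
k=2: 100.5 MHz, 107.5 MHz.
k=3: 152.5 MHz, 159.5 MHz.
k=4: 204.5 MHz, 211.5 MHz.
k=5: 256.5 MHz, 263.5 MHz.
Within [68 MHz, 204.5 MHz]: 100.5 MHz, 107.5 MHz, 152.5 MHz, 159.5 MHz, 204.5 MHz.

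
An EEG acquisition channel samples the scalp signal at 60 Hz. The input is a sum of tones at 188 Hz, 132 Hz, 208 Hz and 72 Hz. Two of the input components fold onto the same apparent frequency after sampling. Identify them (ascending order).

fs/2 = 30 Hz.
188 Hz mod fs = 8 Hz.
8 Hz ≤ fs/2 = 30 Hz, appears at 8 Hz.
132 Hz mod fs = 12 Hz.
12 Hz ≤ fs/2 = 30 Hz, appears at 12 Hz.
208 Hz mod fs = 28 Hz.
28 Hz ≤ fs/2 = 30 Hz, appears at 28 Hz.
72 Hz mod fs = 12 Hz.
12 Hz ≤ fs/2 = 30 Hz, appears at 12 Hz.
72 Hz and 132 Hz both map to 12 Hz.

72 Hz, 132 Hz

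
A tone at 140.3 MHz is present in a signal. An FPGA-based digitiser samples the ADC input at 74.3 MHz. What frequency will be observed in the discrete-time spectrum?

140.3 MHz mod fs = 66 MHz.
66 MHz > fs/2 = 37.15 MHz, folds to fs − 66 MHz = 8.3 MHz.

8.3 MHz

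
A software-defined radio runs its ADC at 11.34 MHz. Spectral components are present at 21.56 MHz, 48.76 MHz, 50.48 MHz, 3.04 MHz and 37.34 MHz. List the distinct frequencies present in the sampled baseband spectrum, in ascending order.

fs/2 = 5.67 MHz.
21.56 MHz mod fs = 10.22 MHz.
10.22 MHz > fs/2 = 5.67 MHz, folds to fs − 10.22 MHz = 1.12 MHz.
48.76 MHz mod fs = 3.4 MHz.
3.4 MHz ≤ fs/2 = 5.67 MHz, appears at 3.4 MHz.
50.48 MHz mod fs = 5.12 MHz.
5.12 MHz ≤ fs/2 = 5.67 MHz, appears at 5.12 MHz.
3.04 MHz ≤ fs/2 = 5.67 MHz, passes unchanged.
37.34 MHz mod fs = 3.32 MHz.
3.32 MHz ≤ fs/2 = 5.67 MHz, appears at 3.32 MHz.
Distinct values: {1.12 MHz, 3.04 MHz, 3.32 MHz, 3.4 MHz, 5.12 MHz}.

1.12 MHz, 3.04 MHz, 3.32 MHz, 3.4 MHz, 5.12 MHz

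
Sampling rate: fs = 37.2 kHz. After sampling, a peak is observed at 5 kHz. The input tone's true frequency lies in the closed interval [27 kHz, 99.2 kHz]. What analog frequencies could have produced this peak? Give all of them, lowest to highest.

Frequencies that alias to 5 kHz are k·fs ± 5 kHz for integer k ≥ 0.
k=0: 5 kHz.
k=1: 32.2 kHz, 42.2 kHz.
k=2: 69.4 kHz, 79.4 kHz.
k=3: 106.6 kHz, 116.6 kHz.
Within [27 kHz, 99.2 kHz]: 32.2 kHz, 42.2 kHz, 69.4 kHz, 79.4 kHz.

32.2 kHz, 42.2 kHz, 69.4 kHz, 79.4 kHz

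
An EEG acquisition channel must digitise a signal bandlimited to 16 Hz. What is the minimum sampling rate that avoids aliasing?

32 Hz

Nyquist rate = 2 × 16 Hz = 32 Hz.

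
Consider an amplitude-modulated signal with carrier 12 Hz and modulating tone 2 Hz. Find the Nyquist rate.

28 Hz

AM sidebands sit at fc ± fm = 10 Hz and 14 Hz.
Highest-frequency component: 14 Hz.
Nyquist rate = 2 × 14 Hz = 28 Hz.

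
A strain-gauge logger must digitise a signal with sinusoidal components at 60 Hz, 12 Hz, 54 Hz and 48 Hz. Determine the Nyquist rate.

120 Hz

Highest-frequency component: 60 Hz.
Nyquist rate = 2 × 60 Hz = 120 Hz.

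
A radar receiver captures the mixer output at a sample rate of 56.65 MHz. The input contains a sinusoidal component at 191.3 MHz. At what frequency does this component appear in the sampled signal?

191.3 MHz mod fs = 21.35 MHz.
21.35 MHz ≤ fs/2 = 28.325 MHz, appears at 21.35 MHz.

21.35 MHz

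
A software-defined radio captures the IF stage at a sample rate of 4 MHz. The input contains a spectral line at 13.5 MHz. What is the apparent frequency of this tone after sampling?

1.5 MHz

13.5 MHz mod fs = 1.5 MHz.
1.5 MHz ≤ fs/2 = 2 MHz, appears at 1.5 MHz.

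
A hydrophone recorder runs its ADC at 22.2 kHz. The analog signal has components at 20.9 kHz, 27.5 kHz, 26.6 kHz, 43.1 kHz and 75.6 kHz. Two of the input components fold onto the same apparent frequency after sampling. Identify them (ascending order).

20.9 kHz, 43.1 kHz

fs/2 = 11.1 kHz.
20.9 kHz > fs/2 = 11.1 kHz, folds to fs − 20.9 kHz = 1.3 kHz.
27.5 kHz mod fs = 5.3 kHz.
5.3 kHz ≤ fs/2 = 11.1 kHz, appears at 5.3 kHz.
26.6 kHz mod fs = 4.4 kHz.
4.4 kHz ≤ fs/2 = 11.1 kHz, appears at 4.4 kHz.
43.1 kHz mod fs = 20.9 kHz.
20.9 kHz > fs/2 = 11.1 kHz, folds to fs − 20.9 kHz = 1.3 kHz.
75.6 kHz mod fs = 9 kHz.
9 kHz ≤ fs/2 = 11.1 kHz, appears at 9 kHz.
20.9 kHz and 43.1 kHz both map to 1.3 kHz.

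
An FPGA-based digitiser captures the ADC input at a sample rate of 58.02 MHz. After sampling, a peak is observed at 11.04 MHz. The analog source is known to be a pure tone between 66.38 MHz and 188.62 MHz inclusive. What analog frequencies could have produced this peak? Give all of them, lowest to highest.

69.06 MHz, 105 MHz, 127.08 MHz, 163.02 MHz, 185.1 MHz

Frequencies that alias to 11.04 MHz are k·fs ± 11.04 MHz for integer k ≥ 0.
k=0: 11.04 MHz.
k=1: 46.98 MHz, 69.06 MHz.
k=2: 105 MHz, 127.08 MHz.
k=3: 163.02 MHz, 185.1 MHz.
k=4: 221.04 MHz, 243.12 MHz.
Within [66.38 MHz, 188.62 MHz]: 69.06 MHz, 105 MHz, 127.08 MHz, 163.02 MHz, 185.1 MHz.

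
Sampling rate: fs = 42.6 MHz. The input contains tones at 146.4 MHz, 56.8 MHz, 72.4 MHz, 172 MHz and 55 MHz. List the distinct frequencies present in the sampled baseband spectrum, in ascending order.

fs/2 = 21.3 MHz.
146.4 MHz mod fs = 18.6 MHz.
18.6 MHz ≤ fs/2 = 21.3 MHz, appears at 18.6 MHz.
56.8 MHz mod fs = 14.2 MHz.
14.2 MHz ≤ fs/2 = 21.3 MHz, appears at 14.2 MHz.
72.4 MHz mod fs = 29.8 MHz.
29.8 MHz > fs/2 = 21.3 MHz, folds to fs − 29.8 MHz = 12.8 MHz.
172 MHz mod fs = 1.6 MHz.
1.6 MHz ≤ fs/2 = 21.3 MHz, appears at 1.6 MHz.
55 MHz mod fs = 12.4 MHz.
12.4 MHz ≤ fs/2 = 21.3 MHz, appears at 12.4 MHz.
Distinct values: {1.6 MHz, 12.4 MHz, 12.8 MHz, 14.2 MHz, 18.6 MHz}.

1.6 MHz, 12.4 MHz, 12.8 MHz, 14.2 MHz, 18.6 MHz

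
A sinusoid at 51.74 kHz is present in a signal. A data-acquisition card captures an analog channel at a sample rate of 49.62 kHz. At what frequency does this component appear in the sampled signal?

2.12 kHz

51.74 kHz mod fs = 2.12 kHz.
2.12 kHz ≤ fs/2 = 24.81 kHz, appears at 2.12 kHz.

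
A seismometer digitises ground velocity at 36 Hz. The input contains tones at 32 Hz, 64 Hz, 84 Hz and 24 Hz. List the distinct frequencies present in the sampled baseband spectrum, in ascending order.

4 Hz, 8 Hz, 12 Hz

fs/2 = 18 Hz.
32 Hz > fs/2 = 18 Hz, folds to fs − 32 Hz = 4 Hz.
64 Hz mod fs = 28 Hz.
28 Hz > fs/2 = 18 Hz, folds to fs − 28 Hz = 8 Hz.
84 Hz mod fs = 12 Hz.
12 Hz ≤ fs/2 = 18 Hz, appears at 12 Hz.
24 Hz > fs/2 = 18 Hz, folds to fs − 24 Hz = 12 Hz.
Distinct values: {4 Hz, 8 Hz, 12 Hz}.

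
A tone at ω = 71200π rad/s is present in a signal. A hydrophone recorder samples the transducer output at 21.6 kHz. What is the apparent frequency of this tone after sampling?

ω = 71200π rad/s → f = ω/(2π) = 35600 Hz = 35.6 kHz.
35.6 kHz mod fs = 14 kHz.
14 kHz > fs/2 = 10.8 kHz, folds to fs − 14 kHz = 7.6 kHz.

7.6 kHz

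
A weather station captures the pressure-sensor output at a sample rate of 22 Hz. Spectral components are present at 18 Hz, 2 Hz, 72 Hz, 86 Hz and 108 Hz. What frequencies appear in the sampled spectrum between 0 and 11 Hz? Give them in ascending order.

fs/2 = 11 Hz.
18 Hz > fs/2 = 11 Hz, folds to fs − 18 Hz = 4 Hz.
2 Hz ≤ fs/2 = 11 Hz, passes unchanged.
72 Hz mod fs = 6 Hz.
6 Hz ≤ fs/2 = 11 Hz, appears at 6 Hz.
86 Hz mod fs = 20 Hz.
20 Hz > fs/2 = 11 Hz, folds to fs − 20 Hz = 2 Hz.
108 Hz mod fs = 20 Hz.
20 Hz > fs/2 = 11 Hz, folds to fs − 20 Hz = 2 Hz.
Distinct values: {2 Hz, 4 Hz, 6 Hz}.

2 Hz, 4 Hz, 6 Hz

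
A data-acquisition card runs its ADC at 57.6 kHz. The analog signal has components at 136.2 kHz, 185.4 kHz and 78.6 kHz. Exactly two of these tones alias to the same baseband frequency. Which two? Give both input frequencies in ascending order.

78.6 kHz, 136.2 kHz

fs/2 = 28.8 kHz.
136.2 kHz mod fs = 21 kHz.
21 kHz ≤ fs/2 = 28.8 kHz, appears at 21 kHz.
185.4 kHz mod fs = 12.6 kHz.
12.6 kHz ≤ fs/2 = 28.8 kHz, appears at 12.6 kHz.
78.6 kHz mod fs = 21 kHz.
21 kHz ≤ fs/2 = 28.8 kHz, appears at 21 kHz.
78.6 kHz and 136.2 kHz both map to 21 kHz.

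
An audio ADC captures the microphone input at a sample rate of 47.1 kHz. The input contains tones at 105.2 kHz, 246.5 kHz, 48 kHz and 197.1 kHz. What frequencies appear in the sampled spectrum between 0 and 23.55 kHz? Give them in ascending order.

0.9 kHz, 8.7 kHz, 11 kHz

fs/2 = 23.55 kHz.
105.2 kHz mod fs = 11 kHz.
11 kHz ≤ fs/2 = 23.55 kHz, appears at 11 kHz.
246.5 kHz mod fs = 11 kHz.
11 kHz ≤ fs/2 = 23.55 kHz, appears at 11 kHz.
48 kHz mod fs = 0.9 kHz.
0.9 kHz ≤ fs/2 = 23.55 kHz, appears at 0.9 kHz.
197.1 kHz mod fs = 8.7 kHz.
8.7 kHz ≤ fs/2 = 23.55 kHz, appears at 8.7 kHz.
Distinct values: {0.9 kHz, 8.7 kHz, 11 kHz}.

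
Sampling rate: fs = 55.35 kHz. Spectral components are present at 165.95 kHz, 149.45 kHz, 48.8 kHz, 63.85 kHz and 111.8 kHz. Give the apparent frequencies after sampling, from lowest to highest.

fs/2 = 27.675 kHz.
165.95 kHz mod fs = 55.25 kHz.
55.25 kHz > fs/2 = 27.675 kHz, folds to fs − 55.25 kHz = 0.1 kHz.
149.45 kHz mod fs = 38.75 kHz.
38.75 kHz > fs/2 = 27.675 kHz, folds to fs − 38.75 kHz = 16.6 kHz.
48.8 kHz > fs/2 = 27.675 kHz, folds to fs − 48.8 kHz = 6.55 kHz.
63.85 kHz mod fs = 8.5 kHz.
8.5 kHz ≤ fs/2 = 27.675 kHz, appears at 8.5 kHz.
111.8 kHz mod fs = 1.1 kHz.
1.1 kHz ≤ fs/2 = 27.675 kHz, appears at 1.1 kHz.
Distinct values: {0.1 kHz, 1.1 kHz, 6.55 kHz, 8.5 kHz, 16.6 kHz}.

0.1 kHz, 1.1 kHz, 6.55 kHz, 8.5 kHz, 16.6 kHz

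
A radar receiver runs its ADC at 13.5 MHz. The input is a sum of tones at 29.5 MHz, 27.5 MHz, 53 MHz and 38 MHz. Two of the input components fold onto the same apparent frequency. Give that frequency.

fs/2 = 6.75 MHz.
29.5 MHz mod fs = 2.5 MHz.
2.5 MHz ≤ fs/2 = 6.75 MHz, appears at 2.5 MHz.
27.5 MHz mod fs = 0.5 MHz.
0.5 MHz ≤ fs/2 = 6.75 MHz, appears at 0.5 MHz.
53 MHz mod fs = 12.5 MHz.
12.5 MHz > fs/2 = 6.75 MHz, folds to fs − 12.5 MHz = 1 MHz.
38 MHz mod fs = 11 MHz.
11 MHz > fs/2 = 6.75 MHz, folds to fs − 11 MHz = 2.5 MHz.
29.5 MHz and 38 MHz both map to 2.5 MHz.

2.5 MHz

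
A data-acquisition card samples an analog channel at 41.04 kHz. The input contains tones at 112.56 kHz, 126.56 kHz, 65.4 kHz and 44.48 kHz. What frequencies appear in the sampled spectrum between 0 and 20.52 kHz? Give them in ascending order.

3.44 kHz, 10.56 kHz, 16.68 kHz

fs/2 = 20.52 kHz.
112.56 kHz mod fs = 30.48 kHz.
30.48 kHz > fs/2 = 20.52 kHz, folds to fs − 30.48 kHz = 10.56 kHz.
126.56 kHz mod fs = 3.44 kHz.
3.44 kHz ≤ fs/2 = 20.52 kHz, appears at 3.44 kHz.
65.4 kHz mod fs = 24.36 kHz.
24.36 kHz > fs/2 = 20.52 kHz, folds to fs − 24.36 kHz = 16.68 kHz.
44.48 kHz mod fs = 3.44 kHz.
3.44 kHz ≤ fs/2 = 20.52 kHz, appears at 3.44 kHz.
Distinct values: {3.44 kHz, 10.56 kHz, 16.68 kHz}.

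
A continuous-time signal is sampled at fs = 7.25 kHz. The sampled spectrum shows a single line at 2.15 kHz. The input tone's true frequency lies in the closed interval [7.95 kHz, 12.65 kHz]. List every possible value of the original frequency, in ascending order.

9.4 kHz, 12.35 kHz

Frequencies that alias to 2.15 kHz are k·fs ± 2.15 kHz for integer k ≥ 0.
k=0: 2.15 kHz.
k=1: 5.1 kHz, 9.4 kHz.
k=2: 12.35 kHz, 16.65 kHz.
k=3: 19.6 kHz, 23.9 kHz.
Within [7.95 kHz, 12.65 kHz]: 9.4 kHz, 12.35 kHz.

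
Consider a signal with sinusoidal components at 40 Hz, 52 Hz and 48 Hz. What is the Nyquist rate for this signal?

Highest-frequency component: 52 Hz.
Nyquist rate = 2 × 52 Hz = 104 Hz.

104 Hz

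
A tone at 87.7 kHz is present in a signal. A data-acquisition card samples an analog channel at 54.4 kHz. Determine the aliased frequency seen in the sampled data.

87.7 kHz mod fs = 33.3 kHz.
33.3 kHz > fs/2 = 27.2 kHz, folds to fs − 33.3 kHz = 21.1 kHz.

21.1 kHz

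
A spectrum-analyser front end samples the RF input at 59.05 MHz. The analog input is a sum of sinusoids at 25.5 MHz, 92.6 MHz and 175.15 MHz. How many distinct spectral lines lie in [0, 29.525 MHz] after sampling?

2

fs/2 = 29.525 MHz.
25.5 MHz ≤ fs/2 = 29.525 MHz, passes unchanged.
92.6 MHz mod fs = 33.55 MHz.
33.55 MHz > fs/2 = 29.525 MHz, folds to fs − 33.55 MHz = 25.5 MHz.
175.15 MHz mod fs = 57.05 MHz.
57.05 MHz > fs/2 = 29.525 MHz, folds to fs − 57.05 MHz = 2 MHz.
Distinct values: {2 MHz, 25.5 MHz} → 2.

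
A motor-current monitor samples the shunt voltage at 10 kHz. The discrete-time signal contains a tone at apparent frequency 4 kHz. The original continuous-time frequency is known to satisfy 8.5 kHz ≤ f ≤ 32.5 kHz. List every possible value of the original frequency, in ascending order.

Frequencies that alias to 4 kHz are k·fs ± 4 kHz for integer k ≥ 0.
k=0: 4 kHz.
k=1: 6 kHz, 14 kHz.
k=2: 16 kHz, 24 kHz.
k=3: 26 kHz, 34 kHz.
k=4: 36 kHz, 44 kHz.
Within [8.5 kHz, 32.5 kHz]: 14 kHz, 16 kHz, 24 kHz, 26 kHz.

14 kHz, 16 kHz, 24 kHz, 26 kHz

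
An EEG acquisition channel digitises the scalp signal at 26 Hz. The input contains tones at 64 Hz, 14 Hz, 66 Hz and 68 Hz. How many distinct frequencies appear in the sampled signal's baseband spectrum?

fs/2 = 13 Hz.
64 Hz mod fs = 12 Hz.
12 Hz ≤ fs/2 = 13 Hz, appears at 12 Hz.
14 Hz > fs/2 = 13 Hz, folds to fs − 14 Hz = 12 Hz.
66 Hz mod fs = 14 Hz.
14 Hz > fs/2 = 13 Hz, folds to fs − 14 Hz = 12 Hz.
68 Hz mod fs = 16 Hz.
16 Hz > fs/2 = 13 Hz, folds to fs − 16 Hz = 10 Hz.
Distinct values: {10 Hz, 12 Hz} → 2.

2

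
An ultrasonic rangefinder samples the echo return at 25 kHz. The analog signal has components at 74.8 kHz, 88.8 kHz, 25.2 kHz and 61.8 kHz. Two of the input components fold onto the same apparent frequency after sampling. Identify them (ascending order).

25.2 kHz, 74.8 kHz

fs/2 = 12.5 kHz.
74.8 kHz mod fs = 24.8 kHz.
24.8 kHz > fs/2 = 12.5 kHz, folds to fs − 24.8 kHz = 0.2 kHz.
88.8 kHz mod fs = 13.8 kHz.
13.8 kHz > fs/2 = 12.5 kHz, folds to fs − 13.8 kHz = 11.2 kHz.
25.2 kHz mod fs = 0.2 kHz.
0.2 kHz ≤ fs/2 = 12.5 kHz, appears at 0.2 kHz.
61.8 kHz mod fs = 11.8 kHz.
11.8 kHz ≤ fs/2 = 12.5 kHz, appears at 11.8 kHz.
25.2 kHz and 74.8 kHz both map to 0.2 kHz.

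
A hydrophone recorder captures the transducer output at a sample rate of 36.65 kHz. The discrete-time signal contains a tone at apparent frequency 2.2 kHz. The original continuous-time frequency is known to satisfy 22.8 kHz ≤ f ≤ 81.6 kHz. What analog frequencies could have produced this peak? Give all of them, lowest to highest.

34.45 kHz, 38.85 kHz, 71.1 kHz, 75.5 kHz

Frequencies that alias to 2.2 kHz are k·fs ± 2.2 kHz for integer k ≥ 0.
k=0: 2.2 kHz.
k=1: 34.45 kHz, 38.85 kHz.
k=2: 71.1 kHz, 75.5 kHz.
k=3: 107.75 kHz, 112.15 kHz.
Within [22.8 kHz, 81.6 kHz]: 34.45 kHz, 38.85 kHz, 71.1 kHz, 75.5 kHz.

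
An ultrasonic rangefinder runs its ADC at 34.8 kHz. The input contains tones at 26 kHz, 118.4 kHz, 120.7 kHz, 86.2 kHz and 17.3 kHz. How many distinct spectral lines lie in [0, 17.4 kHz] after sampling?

fs/2 = 17.4 kHz.
26 kHz > fs/2 = 17.4 kHz, folds to fs − 26 kHz = 8.8 kHz.
118.4 kHz mod fs = 14 kHz.
14 kHz ≤ fs/2 = 17.4 kHz, appears at 14 kHz.
120.7 kHz mod fs = 16.3 kHz.
16.3 kHz ≤ fs/2 = 17.4 kHz, appears at 16.3 kHz.
86.2 kHz mod fs = 16.6 kHz.
16.6 kHz ≤ fs/2 = 17.4 kHz, appears at 16.6 kHz.
17.3 kHz ≤ fs/2 = 17.4 kHz, passes unchanged.
Distinct values: {8.8 kHz, 14 kHz, 16.3 kHz, 16.6 kHz, 17.3 kHz} → 5.

5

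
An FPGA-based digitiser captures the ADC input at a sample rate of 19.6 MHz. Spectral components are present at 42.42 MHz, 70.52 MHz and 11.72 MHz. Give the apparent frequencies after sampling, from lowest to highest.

3.22 MHz, 7.88 MHz

fs/2 = 9.8 MHz.
42.42 MHz mod fs = 3.22 MHz.
3.22 MHz ≤ fs/2 = 9.8 MHz, appears at 3.22 MHz.
70.52 MHz mod fs = 11.72 MHz.
11.72 MHz > fs/2 = 9.8 MHz, folds to fs − 11.72 MHz = 7.88 MHz.
11.72 MHz > fs/2 = 9.8 MHz, folds to fs − 11.72 MHz = 7.88 MHz.
Distinct values: {3.22 MHz, 7.88 MHz}.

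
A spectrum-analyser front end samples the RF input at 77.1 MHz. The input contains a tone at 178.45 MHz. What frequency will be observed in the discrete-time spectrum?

178.45 MHz mod fs = 24.25 MHz.
24.25 MHz ≤ fs/2 = 38.55 MHz, appears at 24.25 MHz.

24.25 MHz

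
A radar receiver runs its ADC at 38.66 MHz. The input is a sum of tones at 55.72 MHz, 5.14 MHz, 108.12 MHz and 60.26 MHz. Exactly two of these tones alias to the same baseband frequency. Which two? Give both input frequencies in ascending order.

fs/2 = 19.33 MHz.
55.72 MHz mod fs = 17.06 MHz.
17.06 MHz ≤ fs/2 = 19.33 MHz, appears at 17.06 MHz.
5.14 MHz ≤ fs/2 = 19.33 MHz, passes unchanged.
108.12 MHz mod fs = 30.8 MHz.
30.8 MHz > fs/2 = 19.33 MHz, folds to fs − 30.8 MHz = 7.86 MHz.
60.26 MHz mod fs = 21.6 MHz.
21.6 MHz > fs/2 = 19.33 MHz, folds to fs − 21.6 MHz = 17.06 MHz.
55.72 MHz and 60.26 MHz both map to 17.06 MHz.

55.72 MHz, 60.26 MHz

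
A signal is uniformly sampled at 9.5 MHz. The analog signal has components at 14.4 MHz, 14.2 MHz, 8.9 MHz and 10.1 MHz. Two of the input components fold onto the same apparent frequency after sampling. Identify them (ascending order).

fs/2 = 4.75 MHz.
14.4 MHz mod fs = 4.9 MHz.
4.9 MHz > fs/2 = 4.75 MHz, folds to fs − 4.9 MHz = 4.6 MHz.
14.2 MHz mod fs = 4.7 MHz.
4.7 MHz ≤ fs/2 = 4.75 MHz, appears at 4.7 MHz.
8.9 MHz > fs/2 = 4.75 MHz, folds to fs − 8.9 MHz = 0.6 MHz.
10.1 MHz mod fs = 0.6 MHz.
0.6 MHz ≤ fs/2 = 4.75 MHz, appears at 0.6 MHz.
8.9 MHz and 10.1 MHz both map to 0.6 MHz.

8.9 MHz, 10.1 MHz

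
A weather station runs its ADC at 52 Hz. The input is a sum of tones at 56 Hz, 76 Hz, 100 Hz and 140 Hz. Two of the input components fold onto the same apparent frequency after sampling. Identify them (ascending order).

fs/2 = 26 Hz.
56 Hz mod fs = 4 Hz.
4 Hz ≤ fs/2 = 26 Hz, appears at 4 Hz.
76 Hz mod fs = 24 Hz.
24 Hz ≤ fs/2 = 26 Hz, appears at 24 Hz.
100 Hz mod fs = 48 Hz.
48 Hz > fs/2 = 26 Hz, folds to fs − 48 Hz = 4 Hz.
140 Hz mod fs = 36 Hz.
36 Hz > fs/2 = 26 Hz, folds to fs − 36 Hz = 16 Hz.
56 Hz and 100 Hz both map to 4 Hz.

56 Hz, 100 Hz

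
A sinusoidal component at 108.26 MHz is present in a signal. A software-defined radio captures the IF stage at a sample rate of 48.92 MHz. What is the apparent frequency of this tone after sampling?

108.26 MHz mod fs = 10.42 MHz.
10.42 MHz ≤ fs/2 = 24.46 MHz, appears at 10.42 MHz.

10.42 MHz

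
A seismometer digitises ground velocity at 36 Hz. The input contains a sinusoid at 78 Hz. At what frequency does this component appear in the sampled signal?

6 Hz

78 Hz mod fs = 6 Hz.
6 Hz ≤ fs/2 = 18 Hz, appears at 6 Hz.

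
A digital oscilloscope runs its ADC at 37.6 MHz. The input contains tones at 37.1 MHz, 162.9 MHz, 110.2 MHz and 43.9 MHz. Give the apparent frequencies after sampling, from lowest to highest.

fs/2 = 18.8 MHz.
37.1 MHz > fs/2 = 18.8 MHz, folds to fs − 37.1 MHz = 0.5 MHz.
162.9 MHz mod fs = 12.5 MHz.
12.5 MHz ≤ fs/2 = 18.8 MHz, appears at 12.5 MHz.
110.2 MHz mod fs = 35 MHz.
35 MHz > fs/2 = 18.8 MHz, folds to fs − 35 MHz = 2.6 MHz.
43.9 MHz mod fs = 6.3 MHz.
6.3 MHz ≤ fs/2 = 18.8 MHz, appears at 6.3 MHz.
Distinct values: {0.5 MHz, 2.6 MHz, 6.3 MHz, 12.5 MHz}.

0.5 MHz, 2.6 MHz, 6.3 MHz, 12.5 MHz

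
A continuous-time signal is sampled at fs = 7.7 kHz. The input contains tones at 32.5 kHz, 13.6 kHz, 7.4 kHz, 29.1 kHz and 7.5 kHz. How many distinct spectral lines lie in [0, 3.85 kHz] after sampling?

4

fs/2 = 3.85 kHz.
32.5 kHz mod fs = 1.7 kHz.
1.7 kHz ≤ fs/2 = 3.85 kHz, appears at 1.7 kHz.
13.6 kHz mod fs = 5.9 kHz.
5.9 kHz > fs/2 = 3.85 kHz, folds to fs − 5.9 kHz = 1.8 kHz.
7.4 kHz > fs/2 = 3.85 kHz, folds to fs − 7.4 kHz = 0.3 kHz.
29.1 kHz mod fs = 6 kHz.
6 kHz > fs/2 = 3.85 kHz, folds to fs − 6 kHz = 1.7 kHz.
7.5 kHz > fs/2 = 3.85 kHz, folds to fs − 7.5 kHz = 0.2 kHz.
Distinct values: {0.2 kHz, 0.3 kHz, 1.7 kHz, 1.8 kHz} → 4.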